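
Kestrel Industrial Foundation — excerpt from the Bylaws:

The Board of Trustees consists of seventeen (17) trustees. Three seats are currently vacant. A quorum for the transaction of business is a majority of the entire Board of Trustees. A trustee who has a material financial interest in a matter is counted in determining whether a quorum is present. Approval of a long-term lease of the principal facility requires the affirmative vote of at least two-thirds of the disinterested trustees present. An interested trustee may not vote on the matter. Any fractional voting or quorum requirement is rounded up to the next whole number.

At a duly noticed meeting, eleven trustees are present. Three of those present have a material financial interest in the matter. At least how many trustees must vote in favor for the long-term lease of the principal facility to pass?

6

The long-term lease of the principal facility requires two-thirds of the disinterested trustees present (11 − 3 = 8).
2/3 of 8 = 5.33, rounded up to 6.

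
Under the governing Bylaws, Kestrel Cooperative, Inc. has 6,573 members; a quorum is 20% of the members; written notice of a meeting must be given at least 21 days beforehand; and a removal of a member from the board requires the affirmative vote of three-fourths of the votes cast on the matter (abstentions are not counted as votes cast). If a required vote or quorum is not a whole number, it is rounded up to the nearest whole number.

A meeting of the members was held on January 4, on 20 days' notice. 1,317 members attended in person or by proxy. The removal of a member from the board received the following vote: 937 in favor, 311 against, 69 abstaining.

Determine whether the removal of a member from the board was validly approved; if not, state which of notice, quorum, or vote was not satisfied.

Invalid — notice requirement not satisfied.

Notice: 20 days given; 21 required. Not satisfied.
Quorum: 20% of 6,573 = 1,314.60, rounded up to 1,315; 1,317 present. Satisfied.
Vote: requires three-fourths of the votes cast (1,317 − 69 abstaining = 1,248); 3/4 of 1248 = 936, so 936 needed; 937 in favor. Satisfied.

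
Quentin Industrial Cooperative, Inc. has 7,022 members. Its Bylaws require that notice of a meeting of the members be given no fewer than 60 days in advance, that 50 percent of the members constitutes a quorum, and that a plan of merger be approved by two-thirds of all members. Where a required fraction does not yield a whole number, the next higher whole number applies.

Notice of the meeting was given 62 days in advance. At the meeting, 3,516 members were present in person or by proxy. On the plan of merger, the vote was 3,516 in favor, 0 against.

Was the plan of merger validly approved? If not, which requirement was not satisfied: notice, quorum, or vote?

Invalid — vote requirement not satisfied.

Notice: 62 days given; 60 required. Satisfied.
Quorum: 50% of 7,022 = 3,511; 3,516 present. Satisfied.
Vote: requires two-thirds of all members (7,022); 2/3 of 7022 = 4681.33, rounded up to 4682, so 4,682 needed; 3,516 in favor. Not satisfied.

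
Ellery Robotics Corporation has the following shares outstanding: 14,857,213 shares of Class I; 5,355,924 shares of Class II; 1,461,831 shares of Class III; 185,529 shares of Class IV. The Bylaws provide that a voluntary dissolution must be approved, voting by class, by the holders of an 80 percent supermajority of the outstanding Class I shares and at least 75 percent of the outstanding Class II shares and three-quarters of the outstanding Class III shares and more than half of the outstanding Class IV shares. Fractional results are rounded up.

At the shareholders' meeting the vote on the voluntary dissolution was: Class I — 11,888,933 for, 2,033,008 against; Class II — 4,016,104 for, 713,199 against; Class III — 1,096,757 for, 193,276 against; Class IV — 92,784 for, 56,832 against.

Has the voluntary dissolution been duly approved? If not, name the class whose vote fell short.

Class I: 4/5 of 14857213 = 11885770.40, rounded up to 11885771; 11,885,771 required, 11,888,933 in favor — approved.
Class II: 3/4 of 5355924 = 4016943; 4,016,943 required, 4,016,104 in favor — not approved.
Class III: 3/4 of 1461831 = 1096373.25, rounded up to 1096374; 1,096,374 required, 1,096,757 in favor — approved.
Class IV: a majority of 185529 is 92765; 92,765 required, 92,784 in favor — approved.

Not approved — the Class II shares did not give the required vote.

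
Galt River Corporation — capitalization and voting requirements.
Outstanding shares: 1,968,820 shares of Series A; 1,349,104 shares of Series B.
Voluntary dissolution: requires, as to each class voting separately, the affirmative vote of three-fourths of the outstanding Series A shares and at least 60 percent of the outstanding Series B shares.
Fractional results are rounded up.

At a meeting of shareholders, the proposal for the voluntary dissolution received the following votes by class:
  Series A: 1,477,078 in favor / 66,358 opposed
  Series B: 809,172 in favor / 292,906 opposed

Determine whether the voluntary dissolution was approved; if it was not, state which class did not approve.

Not approved — the Series B shares did not give the required vote.

Series A: 3/4 of 1968820 = 1476615; 1,476,615 required, 1,477,078 in favor — approved.
Series B: 3/5 of 1349104 = 809462.40, rounded up to 809463; 809,463 required, 809,172 in favor — not approved.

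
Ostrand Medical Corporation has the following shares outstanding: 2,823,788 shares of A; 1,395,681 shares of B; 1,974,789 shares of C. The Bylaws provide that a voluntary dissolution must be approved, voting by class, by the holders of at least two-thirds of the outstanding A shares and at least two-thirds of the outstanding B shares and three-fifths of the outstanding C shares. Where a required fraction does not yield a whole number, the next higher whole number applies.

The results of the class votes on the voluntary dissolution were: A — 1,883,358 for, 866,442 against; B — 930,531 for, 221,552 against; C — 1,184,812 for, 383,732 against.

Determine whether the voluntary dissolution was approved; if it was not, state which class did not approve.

A: 2/3 of 2823788 = 1882525.33, rounded up to 1882526; 1,882,526 required, 1,883,358 in favor — approved.
B: 2/3 of 1395681 = 930454; 930,454 required, 930,531 in favor — approved.
C: 3/5 of 1974789 = 1184873.40, rounded up to 1184874; 1,184,874 required, 1,184,812 in favor — not approved.

Not approved — the C shares did not give the required vote.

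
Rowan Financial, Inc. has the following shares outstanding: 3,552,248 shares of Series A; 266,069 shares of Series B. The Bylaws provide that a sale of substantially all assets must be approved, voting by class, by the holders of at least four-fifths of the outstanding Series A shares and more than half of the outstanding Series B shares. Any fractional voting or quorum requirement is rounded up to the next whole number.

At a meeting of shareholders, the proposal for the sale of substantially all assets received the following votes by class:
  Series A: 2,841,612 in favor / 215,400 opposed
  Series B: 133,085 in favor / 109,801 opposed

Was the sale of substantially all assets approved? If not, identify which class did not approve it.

Not approved — the Series A shares did not give the required vote.

Series A: 4/5 of 3552248 = 2841798.40, rounded up to 2841799; 2,841,799 required, 2,841,612 in favor — not approved.
Series B: a majority of 266069 is 133035; 133,035 required, 133,085 in favor — approved.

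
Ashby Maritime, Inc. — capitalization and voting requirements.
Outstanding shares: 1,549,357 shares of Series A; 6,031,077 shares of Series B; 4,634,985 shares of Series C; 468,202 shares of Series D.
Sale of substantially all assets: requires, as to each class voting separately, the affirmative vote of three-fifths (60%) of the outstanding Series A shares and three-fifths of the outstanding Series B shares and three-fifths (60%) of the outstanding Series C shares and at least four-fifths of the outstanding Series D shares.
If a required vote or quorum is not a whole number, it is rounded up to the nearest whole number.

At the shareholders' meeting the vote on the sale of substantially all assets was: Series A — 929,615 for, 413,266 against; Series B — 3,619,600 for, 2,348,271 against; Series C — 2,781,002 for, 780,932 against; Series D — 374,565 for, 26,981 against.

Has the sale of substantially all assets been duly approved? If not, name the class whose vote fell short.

Series A: 3/5 of 1549357 = 929614.20, rounded up to 929615; 929,615 required, 929,615 in favor — approved.
Series B: 3/5 of 6031077 = 3618646.20, rounded up to 3618647; 3,618,647 required, 3,619,600 in favor — approved.
Series C: 3/5 of 4634985 = 2780991; 2,780,991 required, 2,781,002 in favor — approved.
Series D: 4/5 of 468202 = 374561.60, rounded up to 374562; 374,562 required, 374,565 in favor — approved.

Approved — every class gave the required vote.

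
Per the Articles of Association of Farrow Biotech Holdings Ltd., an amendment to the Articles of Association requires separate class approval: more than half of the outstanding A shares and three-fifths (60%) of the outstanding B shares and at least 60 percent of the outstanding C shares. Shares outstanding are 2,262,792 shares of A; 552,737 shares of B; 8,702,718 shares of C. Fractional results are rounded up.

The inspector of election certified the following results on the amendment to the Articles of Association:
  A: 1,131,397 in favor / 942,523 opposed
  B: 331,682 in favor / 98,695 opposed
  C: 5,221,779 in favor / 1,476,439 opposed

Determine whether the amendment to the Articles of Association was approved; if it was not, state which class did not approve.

Approved — every class gave the required vote.

A: a majority of 2262792 is 1131397; 1,131,397 required, 1,131,397 in favor — approved.
B: 3/5 of 552737 = 331642.20, rounded up to 331643; 331,643 required, 331,682 in favor — approved.
C: 3/5 of 8702718 = 5221630.80, rounded up to 5221631; 5,221,631 required, 5,221,779 in favor — approved.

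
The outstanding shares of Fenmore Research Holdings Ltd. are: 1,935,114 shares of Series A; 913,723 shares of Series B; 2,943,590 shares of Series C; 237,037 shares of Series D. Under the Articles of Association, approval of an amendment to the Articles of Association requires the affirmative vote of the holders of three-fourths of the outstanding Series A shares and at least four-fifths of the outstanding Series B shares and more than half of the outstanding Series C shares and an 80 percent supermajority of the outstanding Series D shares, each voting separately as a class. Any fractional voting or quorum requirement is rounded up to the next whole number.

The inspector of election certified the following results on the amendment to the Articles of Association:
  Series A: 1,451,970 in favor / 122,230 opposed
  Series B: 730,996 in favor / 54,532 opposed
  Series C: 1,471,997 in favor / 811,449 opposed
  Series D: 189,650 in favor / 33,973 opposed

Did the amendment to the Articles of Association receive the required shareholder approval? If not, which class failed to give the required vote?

Series A: 3/4 of 1935114 = 1451335.50, rounded up to 1451336; 1,451,336 required, 1,451,970 in favor — approved.
Series B: 4/5 of 913723 = 730978.40, rounded up to 730979; 730,979 required, 730,996 in favor — approved.
Series C: a majority of 2943590 is 1471796; 1,471,796 required, 1,471,997 in favor — approved.
Series D: 4/5 of 237037 = 189629.60, rounded up to 189630; 189,630 required, 189,650 in favor — approved.

Approved — every class gave the required vote.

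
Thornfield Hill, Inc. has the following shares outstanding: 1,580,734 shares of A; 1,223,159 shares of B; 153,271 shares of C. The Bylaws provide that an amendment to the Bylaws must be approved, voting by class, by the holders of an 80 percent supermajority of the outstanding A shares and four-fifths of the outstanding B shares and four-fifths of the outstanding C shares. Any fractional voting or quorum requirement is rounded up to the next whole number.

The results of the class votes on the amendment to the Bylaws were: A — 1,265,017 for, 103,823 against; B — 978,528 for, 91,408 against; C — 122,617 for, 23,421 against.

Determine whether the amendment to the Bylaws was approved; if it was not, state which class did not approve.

A: 4/5 of 1580734 = 1264587.20, rounded up to 1264588; 1,264,588 required, 1,265,017 in favor — approved.
B: 4/5 of 1223159 = 978527.20, rounded up to 978528; 978,528 required, 978,528 in favor — approved.
C: 4/5 of 153271 = 122616.80, rounded up to 122617; 122,617 required, 122,617 in favor — approved.

Approved — every class gave the required vote.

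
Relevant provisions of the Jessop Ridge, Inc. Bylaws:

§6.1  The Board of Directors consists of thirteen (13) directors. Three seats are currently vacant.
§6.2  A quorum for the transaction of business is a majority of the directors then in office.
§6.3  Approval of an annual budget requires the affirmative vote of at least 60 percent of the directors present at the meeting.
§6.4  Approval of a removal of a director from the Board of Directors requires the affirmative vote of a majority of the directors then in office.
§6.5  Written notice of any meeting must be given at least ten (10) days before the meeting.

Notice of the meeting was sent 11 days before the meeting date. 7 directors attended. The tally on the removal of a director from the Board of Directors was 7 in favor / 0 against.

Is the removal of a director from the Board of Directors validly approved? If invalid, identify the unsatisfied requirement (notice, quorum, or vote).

Notice: 11 days given; 10 required (11 ≥ 10). Satisfied.
Quorum: 7 present; quorum is 6. Satisfied.
Vote: the removal of a director from the Board of Directors requires a majority of the directors then in office (10). A majority of 10 is 6, so 6 affirmative votes are needed; 7 voted in favor. Satisfied.

Valid — all requirements satisfied.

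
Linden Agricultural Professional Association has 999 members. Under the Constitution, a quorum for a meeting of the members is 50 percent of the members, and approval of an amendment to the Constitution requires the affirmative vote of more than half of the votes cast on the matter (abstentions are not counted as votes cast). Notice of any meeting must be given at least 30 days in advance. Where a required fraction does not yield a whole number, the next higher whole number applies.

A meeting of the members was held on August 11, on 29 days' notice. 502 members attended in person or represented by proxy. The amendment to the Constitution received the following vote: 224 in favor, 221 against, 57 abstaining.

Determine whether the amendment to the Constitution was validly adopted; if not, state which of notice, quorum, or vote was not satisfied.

Notice: 29 days given; 30 required. Not satisfied.
Quorum: 50% of 999 = 499.50, rounded up to 500; 502 present. Satisfied.
Vote: requires a majority of the votes cast (502 − 57 abstaining = 445); a majority of 445 is 223, so 223 needed; 224 in favor. Satisfied.

Invalid — notice requirement not satisfied.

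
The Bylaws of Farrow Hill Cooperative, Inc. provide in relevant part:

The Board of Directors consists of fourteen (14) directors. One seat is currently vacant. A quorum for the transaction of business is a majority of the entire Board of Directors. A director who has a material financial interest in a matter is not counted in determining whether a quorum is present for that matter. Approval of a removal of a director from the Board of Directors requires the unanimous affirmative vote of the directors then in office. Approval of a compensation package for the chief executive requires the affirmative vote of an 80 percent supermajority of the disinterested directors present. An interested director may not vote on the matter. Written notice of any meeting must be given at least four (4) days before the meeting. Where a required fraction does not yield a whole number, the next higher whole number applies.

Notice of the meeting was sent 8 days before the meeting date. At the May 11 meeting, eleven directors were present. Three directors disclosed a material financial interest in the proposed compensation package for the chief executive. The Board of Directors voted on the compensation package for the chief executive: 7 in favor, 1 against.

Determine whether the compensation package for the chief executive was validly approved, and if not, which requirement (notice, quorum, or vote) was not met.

Notice: 8 days given; 4 required (8 ≥ 4). Satisfied.
Quorum: 11 present, but the 3 interested directors do not count, leaving 8. Quorum is 8. Satisfied.
Vote: the compensation package for the chief executive requires four-fifths of the disinterested directors present (11 − 3 = 8). 4/5 of 8 = 6.40, rounded up to 7, so 7 affirmative votes are needed; 7 voted in favor. Satisfied.

Valid — all requirements satisfied.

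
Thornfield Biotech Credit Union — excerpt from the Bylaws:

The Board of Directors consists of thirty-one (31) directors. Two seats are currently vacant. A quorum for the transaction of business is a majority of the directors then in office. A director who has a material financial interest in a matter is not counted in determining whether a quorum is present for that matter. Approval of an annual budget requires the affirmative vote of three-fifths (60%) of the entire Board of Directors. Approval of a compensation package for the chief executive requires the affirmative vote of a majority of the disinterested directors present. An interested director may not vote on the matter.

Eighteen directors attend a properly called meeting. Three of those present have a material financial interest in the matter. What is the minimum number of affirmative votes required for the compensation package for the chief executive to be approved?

The compensation package for the chief executive requires a majority of the disinterested directors present (18 − 3 = 15).
A majority of 15 is 8.

8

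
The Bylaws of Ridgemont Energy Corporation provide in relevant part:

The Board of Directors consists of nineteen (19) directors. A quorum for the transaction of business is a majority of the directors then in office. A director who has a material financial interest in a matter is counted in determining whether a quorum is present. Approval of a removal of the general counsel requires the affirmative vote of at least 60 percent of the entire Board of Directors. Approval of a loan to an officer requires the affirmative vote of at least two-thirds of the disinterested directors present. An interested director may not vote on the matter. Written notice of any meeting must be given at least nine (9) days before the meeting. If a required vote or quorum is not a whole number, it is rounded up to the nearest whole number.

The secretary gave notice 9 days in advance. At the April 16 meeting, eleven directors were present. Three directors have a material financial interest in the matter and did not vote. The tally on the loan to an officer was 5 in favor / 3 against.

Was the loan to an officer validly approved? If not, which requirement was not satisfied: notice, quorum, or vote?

Invalid — vote requirement not satisfied.

Notice: 9 days given; 9 required (9 ≥ 9). Satisfied.
Quorum: 11 present (interested directors count toward quorum); quorum is 10. Satisfied.
Vote: the loan to an officer requires two-thirds of the disinterested directors present (11 − 3 = 8). 2/3 of 8 = 5.33, rounded up to 6, so 6 affirmative votes are needed; 5 voted in favor. Not satisfied.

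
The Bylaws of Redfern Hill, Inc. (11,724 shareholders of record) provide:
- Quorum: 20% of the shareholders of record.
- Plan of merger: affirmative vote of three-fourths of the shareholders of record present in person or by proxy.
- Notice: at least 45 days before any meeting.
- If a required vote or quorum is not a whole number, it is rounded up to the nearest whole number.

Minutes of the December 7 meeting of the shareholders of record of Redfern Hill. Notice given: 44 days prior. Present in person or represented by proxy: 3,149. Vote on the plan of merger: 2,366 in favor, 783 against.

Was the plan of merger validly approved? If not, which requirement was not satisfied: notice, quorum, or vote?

Notice: 44 days given; 45 required. Not satisfied.
Quorum: 20% of 11,724 = 2,344.80, rounded up to 2,345; 3,149 present. Satisfied.
Vote: requires three-fourths of those present (3,149); 3/4 of 3149 = 2361.75, rounded up to 2362, so 2,362 needed; 2,366 in favor. Satisfied.

Invalid — notice requirement not satisfied.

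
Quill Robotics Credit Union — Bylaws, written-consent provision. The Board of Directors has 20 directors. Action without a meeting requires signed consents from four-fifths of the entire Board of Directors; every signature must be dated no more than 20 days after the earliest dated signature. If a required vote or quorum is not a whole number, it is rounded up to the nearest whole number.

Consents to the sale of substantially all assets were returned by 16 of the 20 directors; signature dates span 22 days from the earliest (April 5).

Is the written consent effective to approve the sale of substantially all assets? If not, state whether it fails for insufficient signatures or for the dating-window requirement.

Not effective — dating-window requirement not satisfied.

Signatures required: four-fifths of 20 — 4/5 of 20 = 16, so 16 needed; 16 signed. Sufficient.
Dating window: the latest signature is 22 days after the earliest; the limit is 20 days. Outside the window.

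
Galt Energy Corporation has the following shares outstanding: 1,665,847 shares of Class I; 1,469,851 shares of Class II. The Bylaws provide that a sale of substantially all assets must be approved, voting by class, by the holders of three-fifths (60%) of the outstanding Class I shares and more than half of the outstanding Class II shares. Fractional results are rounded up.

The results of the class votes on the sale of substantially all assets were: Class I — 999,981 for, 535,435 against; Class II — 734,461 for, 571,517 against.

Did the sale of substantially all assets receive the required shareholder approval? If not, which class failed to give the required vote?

Not approved — the Class II shares did not give the required vote.

Class I: 3/5 of 1665847 = 999508.20, rounded up to 999509; 999,509 required, 999,981 in favor — approved.
Class II: a majority of 1469851 is 734926; 734,926 required, 734,461 in favor — not approved.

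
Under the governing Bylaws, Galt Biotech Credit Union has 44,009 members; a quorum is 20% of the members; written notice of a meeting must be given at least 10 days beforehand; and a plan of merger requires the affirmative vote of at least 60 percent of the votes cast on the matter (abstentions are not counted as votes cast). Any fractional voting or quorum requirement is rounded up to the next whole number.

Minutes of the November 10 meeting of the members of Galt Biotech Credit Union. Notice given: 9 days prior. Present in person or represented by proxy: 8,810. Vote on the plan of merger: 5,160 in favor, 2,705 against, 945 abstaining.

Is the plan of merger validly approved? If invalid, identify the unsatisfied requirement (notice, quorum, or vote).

Notice: 9 days given; 10 required. Not satisfied.
Quorum: 20% of 44,009 = 8,801.80, rounded up to 8,802; 8,810 present. Satisfied.
Vote: requires three-fifths of the votes cast (8,810 − 945 abstaining = 7,865); 3/5 of 7865 = 4719, so 4,719 needed; 5,160 in favor. Satisfied.

Invalid — notice requirement not satisfied.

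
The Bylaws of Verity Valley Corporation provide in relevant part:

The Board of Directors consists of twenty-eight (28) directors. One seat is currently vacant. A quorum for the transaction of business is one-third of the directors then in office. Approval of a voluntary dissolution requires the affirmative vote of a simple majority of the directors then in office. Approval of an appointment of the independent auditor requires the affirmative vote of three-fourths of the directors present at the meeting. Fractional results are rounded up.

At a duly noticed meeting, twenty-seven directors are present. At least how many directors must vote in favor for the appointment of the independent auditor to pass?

21

The appointment of the independent auditor requires three-fourths of the directors present (27).
3/4 of 27 = 20.25, rounded up to 21.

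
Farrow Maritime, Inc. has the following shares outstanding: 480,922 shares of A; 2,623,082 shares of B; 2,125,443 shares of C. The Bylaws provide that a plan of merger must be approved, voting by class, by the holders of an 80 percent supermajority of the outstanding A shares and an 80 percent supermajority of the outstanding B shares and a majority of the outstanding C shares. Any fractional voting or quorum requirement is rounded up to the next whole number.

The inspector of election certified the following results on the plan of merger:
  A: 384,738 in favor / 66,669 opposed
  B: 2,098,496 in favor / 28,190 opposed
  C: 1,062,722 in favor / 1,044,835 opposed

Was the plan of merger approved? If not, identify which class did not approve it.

A: 4/5 of 480922 = 384737.60, rounded up to 384738; 384,738 required, 384,738 in favor — approved.
B: 4/5 of 2623082 = 2098465.60, rounded up to 2098466; 2,098,466 required, 2,098,496 in favor — approved.
C: a majority of 2125443 is 1062722; 1,062,722 required, 1,062,722 in favor — approved.

Approved — every class gave the required vote.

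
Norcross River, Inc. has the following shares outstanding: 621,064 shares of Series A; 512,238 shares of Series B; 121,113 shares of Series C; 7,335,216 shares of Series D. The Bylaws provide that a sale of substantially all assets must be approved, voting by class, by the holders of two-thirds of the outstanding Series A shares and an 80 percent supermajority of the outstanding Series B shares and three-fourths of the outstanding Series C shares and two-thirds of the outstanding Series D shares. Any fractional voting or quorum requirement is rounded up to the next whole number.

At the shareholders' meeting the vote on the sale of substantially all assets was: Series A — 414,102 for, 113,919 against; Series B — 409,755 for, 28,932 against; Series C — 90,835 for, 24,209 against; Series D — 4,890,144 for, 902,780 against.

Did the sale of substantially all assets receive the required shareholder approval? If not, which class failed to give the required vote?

Series A: 2/3 of 621064 = 414042.67, rounded up to 414043; 414,043 required, 414,102 in favor — approved.
Series B: 4/5 of 512238 = 409790.40, rounded up to 409791; 409,791 required, 409,755 in favor — not approved.
Series C: 3/4 of 121113 = 90834.75, rounded up to 90835; 90,835 required, 90,835 in favor — approved.
Series D: 2/3 of 7335216 = 4890144; 4,890,144 required, 4,890,144 in favor — approved.

Not approved — the Series B shares did not give the required vote.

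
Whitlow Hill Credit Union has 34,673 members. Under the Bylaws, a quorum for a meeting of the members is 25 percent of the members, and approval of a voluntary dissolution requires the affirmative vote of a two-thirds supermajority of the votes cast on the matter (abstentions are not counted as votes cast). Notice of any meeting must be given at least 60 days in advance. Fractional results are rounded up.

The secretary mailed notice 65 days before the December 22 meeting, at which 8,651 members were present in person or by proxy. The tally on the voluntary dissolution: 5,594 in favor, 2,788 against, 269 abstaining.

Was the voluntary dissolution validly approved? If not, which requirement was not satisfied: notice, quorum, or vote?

Notice: 65 days given; 60 required. Satisfied.
Quorum: 25% of 34,673 = 8,668.25, rounded up to 8,669; 8,651 present. Not satisfied.
Vote: requires two-thirds of the votes cast (8,651 − 269 abstaining = 8,382); 2/3 of 8382 = 5588, so 5,588 needed; 5,594 in favor. Satisfied.

Invalid — quorum requirement not satisfied.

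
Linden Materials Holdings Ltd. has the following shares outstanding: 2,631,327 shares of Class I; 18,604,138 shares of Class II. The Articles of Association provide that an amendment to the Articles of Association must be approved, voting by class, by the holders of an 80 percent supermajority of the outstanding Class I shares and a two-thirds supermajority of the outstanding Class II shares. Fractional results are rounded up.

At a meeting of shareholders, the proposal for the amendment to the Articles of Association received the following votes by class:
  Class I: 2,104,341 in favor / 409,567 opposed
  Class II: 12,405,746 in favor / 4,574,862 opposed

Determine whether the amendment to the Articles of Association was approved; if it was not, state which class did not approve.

Not approved — the Class I shares did not give the required vote.

Class I: 4/5 of 2631327 = 2105061.60, rounded up to 2105062; 2,105,062 required, 2,104,341 in favor — not approved.
Class II: 2/3 of 18604138 = 12402758.67, rounded up to 12402759; 12,402,759 required, 12,405,746 in favor — approved.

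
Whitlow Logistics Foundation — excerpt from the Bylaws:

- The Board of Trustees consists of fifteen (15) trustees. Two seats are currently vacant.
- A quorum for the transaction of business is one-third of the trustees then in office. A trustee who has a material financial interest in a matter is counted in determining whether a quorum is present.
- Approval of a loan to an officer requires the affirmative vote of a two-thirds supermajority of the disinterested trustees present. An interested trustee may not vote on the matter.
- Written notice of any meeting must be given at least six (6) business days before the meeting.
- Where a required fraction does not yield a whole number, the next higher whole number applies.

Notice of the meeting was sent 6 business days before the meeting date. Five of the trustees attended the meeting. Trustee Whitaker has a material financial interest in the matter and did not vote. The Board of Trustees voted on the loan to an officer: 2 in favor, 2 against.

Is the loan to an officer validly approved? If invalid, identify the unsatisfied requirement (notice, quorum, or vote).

Invalid — vote requirement not satisfied.

Notice: 6 business days given; 6 required (6 ≥ 6). Satisfied.
Quorum: 5 present (interested trustees count toward quorum); quorum is 5. Satisfied.
Vote: the loan to an officer requires two-thirds of the disinterested trustees present (5 − 1 = 4). 2/3 of 4 = 2.67, rounded up to 3, so 3 affirmative votes are needed; 2 voted in favor. Not satisfied.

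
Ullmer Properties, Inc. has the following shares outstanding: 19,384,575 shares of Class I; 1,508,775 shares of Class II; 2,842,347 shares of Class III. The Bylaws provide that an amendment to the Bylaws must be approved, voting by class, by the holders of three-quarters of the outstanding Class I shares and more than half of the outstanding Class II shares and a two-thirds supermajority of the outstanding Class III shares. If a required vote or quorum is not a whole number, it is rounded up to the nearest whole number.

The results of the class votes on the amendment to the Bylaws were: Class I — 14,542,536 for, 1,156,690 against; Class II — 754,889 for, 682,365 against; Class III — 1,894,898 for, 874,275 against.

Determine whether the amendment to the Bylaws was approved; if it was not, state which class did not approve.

Class I: 3/4 of 19384575 = 14538431.25, rounded up to 14538432; 14,538,432 required, 14,542,536 in favor — approved.
Class II: a majority of 1508775 is 754388; 754,388 required, 754,889 in favor — approved.
Class III: 2/3 of 2842347 = 1894898; 1,894,898 required, 1,894,898 in favor — approved.

Approved — every class gave the required vote.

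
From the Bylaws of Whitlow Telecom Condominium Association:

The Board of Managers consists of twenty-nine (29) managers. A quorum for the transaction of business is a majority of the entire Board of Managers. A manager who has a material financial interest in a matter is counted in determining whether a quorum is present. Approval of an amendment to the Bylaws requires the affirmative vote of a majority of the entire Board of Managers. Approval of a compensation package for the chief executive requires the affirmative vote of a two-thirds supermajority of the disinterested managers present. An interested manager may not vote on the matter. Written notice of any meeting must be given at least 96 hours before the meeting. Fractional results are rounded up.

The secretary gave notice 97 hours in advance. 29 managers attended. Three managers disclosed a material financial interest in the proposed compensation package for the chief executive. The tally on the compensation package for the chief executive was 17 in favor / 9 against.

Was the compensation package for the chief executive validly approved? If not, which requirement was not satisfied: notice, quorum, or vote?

Invalid — vote requirement not satisfied.

Notice: 97 hours given; 96 required (97 ≥ 96). Satisfied.
Quorum: 29 present (interested managers count toward quorum); quorum is 15. Satisfied.
Vote: the compensation package for the chief executive requires two-thirds of the disinterested managers present (29 − 3 = 26). 2/3 of 26 = 17.33, rounded up to 18, so 18 affirmative votes are needed; 17 voted in favor. Not satisfied.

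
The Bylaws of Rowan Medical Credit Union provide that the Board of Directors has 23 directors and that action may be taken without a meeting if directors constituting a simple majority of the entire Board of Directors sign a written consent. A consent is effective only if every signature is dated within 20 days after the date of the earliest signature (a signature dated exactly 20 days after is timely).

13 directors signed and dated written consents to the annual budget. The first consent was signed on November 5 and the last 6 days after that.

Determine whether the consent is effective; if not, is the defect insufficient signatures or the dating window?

Signatures required: a simple majority of 23 — a majority of 23 is 12, so 12 needed; 13 signed. Sufficient.
Dating window: the latest signature is 6 days after the earliest; the limit is 20 days. Within the window.

Effective — both the signature and dating-window requirements are satisfied.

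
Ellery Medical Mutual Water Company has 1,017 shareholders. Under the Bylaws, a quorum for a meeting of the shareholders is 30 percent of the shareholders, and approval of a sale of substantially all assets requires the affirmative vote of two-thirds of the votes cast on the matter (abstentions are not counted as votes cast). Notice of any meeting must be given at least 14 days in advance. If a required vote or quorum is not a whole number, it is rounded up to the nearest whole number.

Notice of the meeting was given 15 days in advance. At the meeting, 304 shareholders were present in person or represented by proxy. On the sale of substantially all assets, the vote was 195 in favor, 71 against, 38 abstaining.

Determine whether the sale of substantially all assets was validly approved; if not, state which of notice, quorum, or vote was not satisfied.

Notice: 15 days given; 14 required. Satisfied.
Quorum: 30% of 1,017 = 305.10, rounded up to 306; 304 present. Not satisfied.
Vote: requires two-thirds of the votes cast (304 − 38 abstaining = 266); 2/3 of 266 = 177.33, rounded up to 178, so 178 needed; 195 in favor. Satisfied.

Invalid — quorum requirement not satisfied.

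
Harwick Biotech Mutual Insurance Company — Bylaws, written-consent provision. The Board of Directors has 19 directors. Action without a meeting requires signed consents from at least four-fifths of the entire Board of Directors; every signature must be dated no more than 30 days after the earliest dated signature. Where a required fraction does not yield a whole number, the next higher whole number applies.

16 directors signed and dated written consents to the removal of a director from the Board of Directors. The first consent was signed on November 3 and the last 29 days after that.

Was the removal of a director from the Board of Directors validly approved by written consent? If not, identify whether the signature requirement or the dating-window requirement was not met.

Signatures required: at least four-fifths of 19 — 4/5 of 19 = 15.20, rounded up to 16, so 16 needed; 16 signed. Sufficient.
Dating window: the latest signature is 29 days after the earliest; the limit is 30 days. Within the window.

Effective — both the signature and dating-window requirements are satisfied.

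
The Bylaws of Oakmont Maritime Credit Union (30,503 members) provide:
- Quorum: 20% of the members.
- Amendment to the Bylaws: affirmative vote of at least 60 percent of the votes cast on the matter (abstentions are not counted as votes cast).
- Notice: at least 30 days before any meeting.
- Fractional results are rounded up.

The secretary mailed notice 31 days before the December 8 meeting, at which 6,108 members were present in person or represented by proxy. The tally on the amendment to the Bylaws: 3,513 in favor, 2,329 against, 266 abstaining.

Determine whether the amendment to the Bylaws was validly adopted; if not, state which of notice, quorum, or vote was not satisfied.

Valid — all requirements satisfied.

Notice: 31 days given; 30 required. Satisfied.
Quorum: 20% of 30,503 = 6,100.60, rounded up to 6,101; 6,108 present. Satisfied.
Vote: requires three-fifths of the votes cast (6,108 − 266 abstaining = 5,842); 3/5 of 5842 = 3505.20, rounded up to 3506, so 3,506 needed; 3,513 in favor. Satisfied.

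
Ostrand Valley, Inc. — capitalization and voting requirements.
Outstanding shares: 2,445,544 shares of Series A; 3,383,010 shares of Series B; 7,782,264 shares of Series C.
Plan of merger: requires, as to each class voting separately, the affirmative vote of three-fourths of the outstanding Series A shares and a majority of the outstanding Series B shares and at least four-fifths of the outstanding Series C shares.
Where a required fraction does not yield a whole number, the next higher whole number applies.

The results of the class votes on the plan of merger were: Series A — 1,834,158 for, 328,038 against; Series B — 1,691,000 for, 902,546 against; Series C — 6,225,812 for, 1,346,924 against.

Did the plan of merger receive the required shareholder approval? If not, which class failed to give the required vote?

Series A: 3/4 of 2445544 = 1834158; 1,834,158 required, 1,834,158 in favor — approved.
Series B: a majority of 3383010 is 1691506; 1,691,506 required, 1,691,000 in favor — not approved.
Series C: 4/5 of 7782264 = 6225811.20, rounded up to 6225812; 6,225,812 required, 6,225,812 in favor — approved.

Not approved — the Series B shares did not give the required vote.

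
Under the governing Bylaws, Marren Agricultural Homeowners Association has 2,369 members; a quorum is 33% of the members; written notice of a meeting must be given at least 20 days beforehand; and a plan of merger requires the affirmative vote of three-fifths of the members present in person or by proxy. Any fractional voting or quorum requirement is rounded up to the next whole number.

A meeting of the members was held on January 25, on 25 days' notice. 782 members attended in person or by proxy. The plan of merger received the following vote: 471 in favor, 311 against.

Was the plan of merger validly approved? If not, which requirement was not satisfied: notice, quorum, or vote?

Valid — all requirements satisfied.

Notice: 25 days given; 20 required. Satisfied.
Quorum: 33% of 2,369 = 781.77, rounded up to 782; 782 present. Satisfied.
Vote: requires three-fifths of those present (782); 3/5 of 782 = 469.20, rounded up to 470, so 470 needed; 471 in favor. Satisfied.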